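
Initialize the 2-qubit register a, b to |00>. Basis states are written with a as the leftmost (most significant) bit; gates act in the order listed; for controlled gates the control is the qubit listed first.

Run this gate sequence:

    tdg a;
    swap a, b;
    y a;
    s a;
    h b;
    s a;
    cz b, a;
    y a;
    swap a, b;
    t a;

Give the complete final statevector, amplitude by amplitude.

The resulting statevector has amplitude -sqrt(2)/2 on |00>, 0 on |01>, sqrt(2)*exp(I*pi/4)/2 on |10>, 0 on |11>.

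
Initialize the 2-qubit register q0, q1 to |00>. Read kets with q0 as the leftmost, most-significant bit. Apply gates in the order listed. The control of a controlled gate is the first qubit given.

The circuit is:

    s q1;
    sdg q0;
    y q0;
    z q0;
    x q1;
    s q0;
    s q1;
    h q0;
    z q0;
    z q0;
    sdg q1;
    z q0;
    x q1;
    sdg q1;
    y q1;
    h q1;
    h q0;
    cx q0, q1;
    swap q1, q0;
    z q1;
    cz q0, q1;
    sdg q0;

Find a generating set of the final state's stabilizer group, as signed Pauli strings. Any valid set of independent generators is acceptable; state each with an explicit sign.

The final state is stabilized by the group generated by +YI, +IZ; other independent generating sets are equally valid.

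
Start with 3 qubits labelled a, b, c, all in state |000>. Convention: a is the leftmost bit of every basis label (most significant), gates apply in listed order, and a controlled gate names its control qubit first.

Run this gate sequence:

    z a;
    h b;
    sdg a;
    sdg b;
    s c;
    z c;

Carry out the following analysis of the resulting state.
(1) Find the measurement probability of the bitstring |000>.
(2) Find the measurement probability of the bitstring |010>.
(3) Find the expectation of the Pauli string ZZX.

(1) The probability of measuring |000> is 1/2.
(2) The probability of measuring |010> is 1/2.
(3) The expectation value of ZZX is 0.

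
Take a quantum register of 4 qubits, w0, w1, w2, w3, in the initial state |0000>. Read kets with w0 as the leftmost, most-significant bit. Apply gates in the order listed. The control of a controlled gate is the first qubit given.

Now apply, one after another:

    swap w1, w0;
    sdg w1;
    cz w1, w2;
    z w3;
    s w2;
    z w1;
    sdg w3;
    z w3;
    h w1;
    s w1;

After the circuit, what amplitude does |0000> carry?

The amplitude on |0000> is sqrt(2)/2.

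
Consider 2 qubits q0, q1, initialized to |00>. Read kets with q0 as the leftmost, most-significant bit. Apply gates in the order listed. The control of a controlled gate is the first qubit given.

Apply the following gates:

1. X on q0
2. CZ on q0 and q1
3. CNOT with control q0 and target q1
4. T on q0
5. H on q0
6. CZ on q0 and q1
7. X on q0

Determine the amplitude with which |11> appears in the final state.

|11> carries amplitude sqrt(2)*exp(I*pi/4)/2 in the final state.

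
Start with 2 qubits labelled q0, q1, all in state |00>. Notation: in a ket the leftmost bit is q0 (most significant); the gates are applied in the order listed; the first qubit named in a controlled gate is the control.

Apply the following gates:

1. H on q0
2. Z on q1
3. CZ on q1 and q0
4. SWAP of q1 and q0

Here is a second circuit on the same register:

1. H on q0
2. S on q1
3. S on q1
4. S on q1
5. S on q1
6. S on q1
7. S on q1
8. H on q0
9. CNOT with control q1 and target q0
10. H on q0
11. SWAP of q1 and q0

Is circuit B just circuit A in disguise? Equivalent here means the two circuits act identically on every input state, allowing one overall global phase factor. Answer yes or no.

Yes, they are equivalent — the unitaries differ by at most a global phase.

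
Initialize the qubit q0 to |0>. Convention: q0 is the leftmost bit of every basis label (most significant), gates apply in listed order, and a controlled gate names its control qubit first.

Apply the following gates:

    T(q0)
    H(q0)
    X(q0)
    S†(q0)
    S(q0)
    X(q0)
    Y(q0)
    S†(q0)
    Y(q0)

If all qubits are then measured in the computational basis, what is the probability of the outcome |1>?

A full measurement returns |1> with probability 1/2.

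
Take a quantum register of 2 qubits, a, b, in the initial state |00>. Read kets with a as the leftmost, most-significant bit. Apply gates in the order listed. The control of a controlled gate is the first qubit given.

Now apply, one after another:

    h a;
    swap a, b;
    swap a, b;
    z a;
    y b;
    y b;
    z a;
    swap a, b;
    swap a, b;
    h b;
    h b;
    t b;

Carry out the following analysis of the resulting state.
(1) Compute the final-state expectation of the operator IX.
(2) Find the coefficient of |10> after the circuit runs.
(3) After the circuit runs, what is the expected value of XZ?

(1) The observable IX averages to 0.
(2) The amplitude on |10> is sqrt(2)/2.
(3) The expectation value of XZ is 1.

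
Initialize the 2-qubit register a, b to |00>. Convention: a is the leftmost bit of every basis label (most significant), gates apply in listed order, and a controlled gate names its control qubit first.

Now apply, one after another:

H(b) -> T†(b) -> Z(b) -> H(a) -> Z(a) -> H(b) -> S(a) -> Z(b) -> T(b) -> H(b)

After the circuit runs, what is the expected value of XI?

The observable XI averages to 0.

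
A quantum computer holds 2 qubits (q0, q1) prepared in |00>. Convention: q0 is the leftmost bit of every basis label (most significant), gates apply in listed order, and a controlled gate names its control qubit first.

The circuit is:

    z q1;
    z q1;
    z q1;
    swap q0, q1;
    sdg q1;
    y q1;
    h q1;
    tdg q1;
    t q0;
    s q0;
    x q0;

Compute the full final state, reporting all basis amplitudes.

After the circuit, the state carries amplitude 0 on |00>, 0 on |01>, sqrt(2)*I/2 on |10>, -sqrt(2)*exp(I*pi/4)/2 on |11>.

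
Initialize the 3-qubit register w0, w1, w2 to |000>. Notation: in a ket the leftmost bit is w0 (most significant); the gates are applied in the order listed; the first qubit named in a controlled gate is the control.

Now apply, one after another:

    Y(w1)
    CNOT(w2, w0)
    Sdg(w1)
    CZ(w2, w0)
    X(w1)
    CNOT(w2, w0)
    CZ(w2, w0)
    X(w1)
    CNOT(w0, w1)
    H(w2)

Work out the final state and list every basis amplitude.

After the circuit, the state carries amplitude sqrt(2)/2 on |010>, sqrt(2)/2 on |011>, and 0 on every other basis state.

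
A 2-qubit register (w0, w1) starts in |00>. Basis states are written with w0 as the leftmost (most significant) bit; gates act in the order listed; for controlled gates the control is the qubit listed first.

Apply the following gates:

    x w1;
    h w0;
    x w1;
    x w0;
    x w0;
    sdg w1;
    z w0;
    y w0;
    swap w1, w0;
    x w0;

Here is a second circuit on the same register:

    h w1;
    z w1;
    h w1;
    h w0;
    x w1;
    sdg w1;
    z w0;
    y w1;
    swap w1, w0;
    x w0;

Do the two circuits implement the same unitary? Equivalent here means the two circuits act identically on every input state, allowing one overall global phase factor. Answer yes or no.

No — the two circuits implement different unitaries, even allowing a global phase.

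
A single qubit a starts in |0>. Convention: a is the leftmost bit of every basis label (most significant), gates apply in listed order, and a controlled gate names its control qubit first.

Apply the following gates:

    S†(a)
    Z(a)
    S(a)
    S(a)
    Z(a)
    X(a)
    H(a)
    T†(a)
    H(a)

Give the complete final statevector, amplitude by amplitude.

After the circuit, the state carries amplitude 1/2 + exp(3*I*pi/4)/2 on |0>, 1/2 - exp(3*I*pi/4)/2 on |1>.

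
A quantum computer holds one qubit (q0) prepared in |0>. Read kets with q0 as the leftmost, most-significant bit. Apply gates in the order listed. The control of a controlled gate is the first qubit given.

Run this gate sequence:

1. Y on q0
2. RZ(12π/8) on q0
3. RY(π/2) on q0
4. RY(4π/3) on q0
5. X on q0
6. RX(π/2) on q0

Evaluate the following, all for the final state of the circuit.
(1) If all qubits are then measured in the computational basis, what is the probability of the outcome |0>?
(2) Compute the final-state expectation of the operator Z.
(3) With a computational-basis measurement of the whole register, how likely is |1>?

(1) Outcome |0> occurs with probability 1/2.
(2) The observable Z averages to 0.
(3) Outcome |1> occurs with probability 1/2.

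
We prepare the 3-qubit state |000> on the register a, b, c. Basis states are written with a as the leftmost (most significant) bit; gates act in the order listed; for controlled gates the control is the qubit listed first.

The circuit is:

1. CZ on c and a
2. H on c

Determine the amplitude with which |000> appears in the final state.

The amplitude on |000> is sqrt(2)/2.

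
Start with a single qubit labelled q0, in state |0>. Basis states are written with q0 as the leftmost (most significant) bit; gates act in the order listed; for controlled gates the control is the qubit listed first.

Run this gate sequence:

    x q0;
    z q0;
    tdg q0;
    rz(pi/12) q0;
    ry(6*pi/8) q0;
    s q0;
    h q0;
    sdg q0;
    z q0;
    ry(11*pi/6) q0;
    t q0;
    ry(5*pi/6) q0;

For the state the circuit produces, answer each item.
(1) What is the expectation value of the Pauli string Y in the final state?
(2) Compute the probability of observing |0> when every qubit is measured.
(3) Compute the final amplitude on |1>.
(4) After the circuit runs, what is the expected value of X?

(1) The observable Y averages to 1/2 - sqrt(3)/4.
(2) The probability of measuring |0> is sqrt(3)/16 + sqrt(6)/16 + 5/8.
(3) |1> carries amplitude -sqrt(2)*I*sqrt(sqrt(2)/4 + 1/2)*exp(I*pi/24)/8 - sqrt(2)*I*sqrt(1/2 - sqrt(2)/4)*exp(I*pi/24)/4 - sqrt(2)*I*sqrt(sqrt(2)/4 + 1/2)*exp(-5*I*pi/24)/8 + sqrt(2)*sqrt(1/2 - sqrt(2)/4)*exp(-5*I*pi/24)/8 - sqrt(6)*sqrt(sqrt(2)/4 + 1/2)*exp(I*pi/24)/8 + sqrt(2)*sqrt(1/2 - sqrt(2)/4)*exp(I*pi/24)/8 + sqrt(2)*sqrt(sqrt(2)/4 + 1/2)*exp(I*pi/24)/4 + sqrt(6)*I*sqrt(1/2 - sqrt(2)/4)*exp(-5*I*pi/24)/8 + sqrt(2)*I*sqrt(1/2 - sqrt(2)/4)*exp(-5*I*pi/24)/4 + sqrt(6)*I*sqrt(1/2 - sqrt(2)/4)*exp(I*pi/24)/8 - sqrt(6)*sqrt(sqrt(2)/4 + 1/2)*exp(-5*I*pi/24)/8 - sqrt(2)*sqrt(sqrt(2)/4 + 1/2)*exp(-5*I*pi/24)/4 in the final state.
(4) The expectation value of X is -sqrt(2)/8 + 3/8 + sqrt(3)/4.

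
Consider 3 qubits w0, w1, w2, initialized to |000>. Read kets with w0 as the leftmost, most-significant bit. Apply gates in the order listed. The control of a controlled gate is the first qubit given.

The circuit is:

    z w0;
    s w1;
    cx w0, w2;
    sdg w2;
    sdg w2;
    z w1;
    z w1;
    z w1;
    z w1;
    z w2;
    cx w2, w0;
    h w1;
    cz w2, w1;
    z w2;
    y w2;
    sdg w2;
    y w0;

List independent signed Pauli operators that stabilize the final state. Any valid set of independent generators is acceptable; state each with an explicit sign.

One valid set of independent stabilizer generators is +IXI, -ZII, -IIZ (any independent generating set of the same group is equally correct).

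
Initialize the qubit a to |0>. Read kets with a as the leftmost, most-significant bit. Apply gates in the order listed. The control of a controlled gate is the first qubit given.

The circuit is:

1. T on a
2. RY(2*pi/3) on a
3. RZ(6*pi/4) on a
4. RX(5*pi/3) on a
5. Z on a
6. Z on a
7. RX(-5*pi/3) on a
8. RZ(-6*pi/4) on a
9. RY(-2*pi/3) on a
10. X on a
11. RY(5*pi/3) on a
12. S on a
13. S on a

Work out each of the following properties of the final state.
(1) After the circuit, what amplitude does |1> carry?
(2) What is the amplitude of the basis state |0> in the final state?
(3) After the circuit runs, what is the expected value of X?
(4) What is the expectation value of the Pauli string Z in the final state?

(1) The final state's coefficient on |1> equals sqrt(3)/2.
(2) |0> carries amplitude -1/2 in the final state.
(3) In the final state, X has expectation -sqrt(3)/2.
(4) The expectation value of Z is -1/2.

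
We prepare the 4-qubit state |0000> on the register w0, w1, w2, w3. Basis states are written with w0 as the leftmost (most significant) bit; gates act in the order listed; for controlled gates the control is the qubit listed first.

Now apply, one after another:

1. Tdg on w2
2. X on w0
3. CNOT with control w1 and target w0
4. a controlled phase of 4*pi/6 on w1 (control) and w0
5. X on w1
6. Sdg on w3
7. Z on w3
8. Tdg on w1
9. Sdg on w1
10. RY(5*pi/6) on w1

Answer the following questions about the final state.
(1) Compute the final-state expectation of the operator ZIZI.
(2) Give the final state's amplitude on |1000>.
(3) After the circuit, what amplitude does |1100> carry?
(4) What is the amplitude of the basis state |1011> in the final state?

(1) The observable ZIZI averages to -1.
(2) |1000> carries amplitude (sqrt(2) + sqrt(6))*exp(I*pi/4)/4 in the final state.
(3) The amplitude on |1100> is (-sqrt(6) + sqrt(2))*exp(I*pi/4)/4.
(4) The amplitude on |1011> is 0.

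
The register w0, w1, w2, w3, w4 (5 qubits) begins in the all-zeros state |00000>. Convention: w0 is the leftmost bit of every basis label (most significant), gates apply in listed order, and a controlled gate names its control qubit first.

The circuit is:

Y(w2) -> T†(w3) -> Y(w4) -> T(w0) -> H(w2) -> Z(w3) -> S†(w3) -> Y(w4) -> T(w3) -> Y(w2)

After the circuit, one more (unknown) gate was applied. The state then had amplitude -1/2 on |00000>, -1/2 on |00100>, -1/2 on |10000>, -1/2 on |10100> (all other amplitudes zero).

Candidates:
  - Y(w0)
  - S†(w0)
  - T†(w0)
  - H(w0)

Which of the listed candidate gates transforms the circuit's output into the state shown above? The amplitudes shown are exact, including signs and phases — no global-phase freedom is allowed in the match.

The applied gate was H(w0).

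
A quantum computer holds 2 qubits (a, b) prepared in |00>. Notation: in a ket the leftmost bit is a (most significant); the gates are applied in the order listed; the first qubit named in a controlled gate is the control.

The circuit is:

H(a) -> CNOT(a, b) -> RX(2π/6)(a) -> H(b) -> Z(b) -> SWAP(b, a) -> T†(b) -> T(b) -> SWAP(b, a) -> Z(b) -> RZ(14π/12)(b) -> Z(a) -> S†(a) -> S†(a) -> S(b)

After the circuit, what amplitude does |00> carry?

The final state's coefficient on |00> equals (-sqrt(3) + I)*exp(5*I*pi/12)/4. Key observation: the block from step 5 through step 10 cancels to the identity and can be dropped.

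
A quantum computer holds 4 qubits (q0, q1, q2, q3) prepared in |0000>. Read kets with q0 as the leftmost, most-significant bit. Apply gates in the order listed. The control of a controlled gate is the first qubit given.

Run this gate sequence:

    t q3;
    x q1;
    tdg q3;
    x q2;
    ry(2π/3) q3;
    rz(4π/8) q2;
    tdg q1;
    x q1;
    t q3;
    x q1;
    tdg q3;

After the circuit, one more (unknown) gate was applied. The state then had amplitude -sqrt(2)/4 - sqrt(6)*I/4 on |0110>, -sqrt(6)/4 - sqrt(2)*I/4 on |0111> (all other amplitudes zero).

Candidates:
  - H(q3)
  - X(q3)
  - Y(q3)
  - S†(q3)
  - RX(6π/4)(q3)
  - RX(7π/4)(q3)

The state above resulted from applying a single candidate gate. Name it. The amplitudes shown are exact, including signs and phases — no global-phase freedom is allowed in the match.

The applied gate was RX(6π/4)(q3).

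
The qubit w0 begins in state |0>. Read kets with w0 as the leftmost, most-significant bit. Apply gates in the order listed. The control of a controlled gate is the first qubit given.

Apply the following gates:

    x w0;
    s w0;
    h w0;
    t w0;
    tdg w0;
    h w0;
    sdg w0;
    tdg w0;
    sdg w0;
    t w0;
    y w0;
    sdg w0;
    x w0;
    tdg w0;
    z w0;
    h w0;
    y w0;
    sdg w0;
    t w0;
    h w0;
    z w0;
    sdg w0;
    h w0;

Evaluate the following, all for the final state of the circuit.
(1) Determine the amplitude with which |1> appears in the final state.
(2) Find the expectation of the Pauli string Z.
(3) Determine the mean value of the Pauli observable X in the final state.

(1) The final state's coefficient on |1> equals sqrt(2)*(1 - exp(3*I*pi/4) + exp(I*pi/4) + I)/4. Key observation: steps 3-6 multiply out to the identity, so the circuit reduces to the remaining gates.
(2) The expectation value of Z is -sqrt(2)/2.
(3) The observable X averages to sqrt(2)/2.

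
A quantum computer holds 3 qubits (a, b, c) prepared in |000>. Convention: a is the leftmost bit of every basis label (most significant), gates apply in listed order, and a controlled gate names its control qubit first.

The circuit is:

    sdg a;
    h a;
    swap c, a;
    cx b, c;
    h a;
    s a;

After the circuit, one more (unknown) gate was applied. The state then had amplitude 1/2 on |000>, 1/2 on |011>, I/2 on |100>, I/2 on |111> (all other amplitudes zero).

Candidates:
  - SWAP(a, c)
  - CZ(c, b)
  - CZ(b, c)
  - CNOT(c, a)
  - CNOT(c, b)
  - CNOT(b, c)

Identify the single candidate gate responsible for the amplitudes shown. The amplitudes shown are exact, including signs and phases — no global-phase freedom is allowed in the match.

The applied gate was CNOT(c, b).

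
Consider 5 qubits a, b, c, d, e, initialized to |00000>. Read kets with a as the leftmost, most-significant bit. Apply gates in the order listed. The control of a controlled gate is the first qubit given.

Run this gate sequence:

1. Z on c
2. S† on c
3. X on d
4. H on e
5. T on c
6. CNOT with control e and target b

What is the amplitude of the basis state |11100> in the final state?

The amplitude on |11100> is 0.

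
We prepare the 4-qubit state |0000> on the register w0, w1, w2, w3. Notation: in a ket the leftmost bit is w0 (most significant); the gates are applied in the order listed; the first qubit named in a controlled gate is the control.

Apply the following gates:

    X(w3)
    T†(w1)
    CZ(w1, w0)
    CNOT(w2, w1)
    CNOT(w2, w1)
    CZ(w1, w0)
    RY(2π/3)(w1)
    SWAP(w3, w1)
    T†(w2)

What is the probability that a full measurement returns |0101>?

A full measurement returns |0101> with probability 3/4. Key observation: the block from step 3 through step 6 cancels to the identity and can be dropped.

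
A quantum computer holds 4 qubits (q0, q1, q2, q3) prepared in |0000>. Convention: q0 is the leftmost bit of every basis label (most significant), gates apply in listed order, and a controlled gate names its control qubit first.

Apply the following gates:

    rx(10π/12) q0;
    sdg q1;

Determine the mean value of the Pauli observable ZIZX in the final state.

The observable ZIZX averages to 0.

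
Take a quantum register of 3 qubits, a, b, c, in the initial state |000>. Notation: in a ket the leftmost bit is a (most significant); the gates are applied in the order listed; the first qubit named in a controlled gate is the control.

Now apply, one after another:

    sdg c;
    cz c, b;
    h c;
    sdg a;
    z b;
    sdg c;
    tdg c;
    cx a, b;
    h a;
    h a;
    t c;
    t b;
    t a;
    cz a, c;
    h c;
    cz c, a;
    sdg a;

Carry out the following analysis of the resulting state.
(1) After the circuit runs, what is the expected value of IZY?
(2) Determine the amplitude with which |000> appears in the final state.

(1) The expectation value of IZY is 1.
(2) The final state's coefficient on |000> equals 1/2 - I/2.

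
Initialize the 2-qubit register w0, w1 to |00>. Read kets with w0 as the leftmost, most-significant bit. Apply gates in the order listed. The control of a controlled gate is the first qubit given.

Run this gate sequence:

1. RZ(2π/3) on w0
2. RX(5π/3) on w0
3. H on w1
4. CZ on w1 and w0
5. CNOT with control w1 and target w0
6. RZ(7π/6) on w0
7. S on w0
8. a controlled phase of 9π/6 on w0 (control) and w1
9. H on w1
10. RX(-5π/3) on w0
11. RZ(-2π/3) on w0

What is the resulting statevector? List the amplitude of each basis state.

The resulting statevector has amplitude (-3 - (-1 + sqrt(3))*exp(2*I*pi/3) + sqrt(3)*I)*exp(5*I*pi/12)/8 on |00>, (-3 - sqrt(3)*I + (1 + sqrt(3))*exp(2*I*pi/3))*exp(5*I*pi/12)/8 on |01>, (-3 + sqrt(3) - (sqrt(3) - I)*exp(I*pi/3))*exp(11*I*pi/12)/8 on |10>, sqrt(3)*exp(11*I*pi/12)/8 + exp(3*I*pi/4)/8 + 3*exp(11*I*pi/12)/8 + sqrt(3)*exp(I*pi/4)/8 on |11>.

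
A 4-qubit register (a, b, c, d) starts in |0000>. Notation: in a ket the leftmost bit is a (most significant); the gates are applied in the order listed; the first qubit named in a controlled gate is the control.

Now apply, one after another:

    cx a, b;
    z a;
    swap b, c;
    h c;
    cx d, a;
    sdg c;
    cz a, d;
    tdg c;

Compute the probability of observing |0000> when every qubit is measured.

Outcome |0000> occurs with probability 1/2.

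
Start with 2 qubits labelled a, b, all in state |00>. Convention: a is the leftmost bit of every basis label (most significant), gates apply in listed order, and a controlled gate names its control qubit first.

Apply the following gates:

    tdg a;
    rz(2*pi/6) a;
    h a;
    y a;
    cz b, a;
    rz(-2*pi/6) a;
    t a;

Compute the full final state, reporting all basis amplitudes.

After the circuit, the state carries amplitude -sqrt(2)*I/2 on |00>, 0 on |01>, sqrt(2)*exp(5*I*pi/12)/2 on |10>, 0 on |11>.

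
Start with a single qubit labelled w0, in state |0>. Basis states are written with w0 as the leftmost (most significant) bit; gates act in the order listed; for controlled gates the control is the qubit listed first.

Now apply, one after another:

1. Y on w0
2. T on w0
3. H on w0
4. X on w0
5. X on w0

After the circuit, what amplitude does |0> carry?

The amplitude on |0> is sqrt(2)*exp(3*I*pi/4)/2.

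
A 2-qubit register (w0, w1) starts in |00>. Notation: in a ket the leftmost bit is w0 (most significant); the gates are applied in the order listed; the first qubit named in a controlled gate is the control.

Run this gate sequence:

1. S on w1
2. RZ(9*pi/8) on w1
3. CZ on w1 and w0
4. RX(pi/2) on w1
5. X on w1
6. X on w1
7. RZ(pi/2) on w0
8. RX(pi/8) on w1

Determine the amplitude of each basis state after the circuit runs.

The final amplitudes are -exp(3*I*pi/16)*sin(3*pi/16) on |00>, exp(11*I*pi/16)*sin(5*pi/16) on |01>, 0 on |10>, 0 on |11>. Key observation: the block from step 5 through step 6 cancels to the identity and can be dropped.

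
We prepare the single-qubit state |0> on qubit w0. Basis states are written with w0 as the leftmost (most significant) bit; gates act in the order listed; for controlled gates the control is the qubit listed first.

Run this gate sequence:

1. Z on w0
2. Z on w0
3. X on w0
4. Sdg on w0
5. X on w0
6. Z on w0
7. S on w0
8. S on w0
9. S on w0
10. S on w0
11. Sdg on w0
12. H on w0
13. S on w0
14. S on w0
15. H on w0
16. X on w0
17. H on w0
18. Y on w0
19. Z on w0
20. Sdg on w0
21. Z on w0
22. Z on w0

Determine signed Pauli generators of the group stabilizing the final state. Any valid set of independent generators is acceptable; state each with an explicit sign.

The stabilizer group can be generated by -Y, among other valid generating sets.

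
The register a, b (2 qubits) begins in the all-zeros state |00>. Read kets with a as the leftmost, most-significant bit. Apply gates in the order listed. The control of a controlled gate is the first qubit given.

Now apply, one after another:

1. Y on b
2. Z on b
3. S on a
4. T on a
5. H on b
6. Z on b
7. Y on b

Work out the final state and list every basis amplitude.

The resulting statevector has amplitude -sqrt(2)/2 on |00>, sqrt(2)/2 on |01>, 0 on |10>, 0 on |11>.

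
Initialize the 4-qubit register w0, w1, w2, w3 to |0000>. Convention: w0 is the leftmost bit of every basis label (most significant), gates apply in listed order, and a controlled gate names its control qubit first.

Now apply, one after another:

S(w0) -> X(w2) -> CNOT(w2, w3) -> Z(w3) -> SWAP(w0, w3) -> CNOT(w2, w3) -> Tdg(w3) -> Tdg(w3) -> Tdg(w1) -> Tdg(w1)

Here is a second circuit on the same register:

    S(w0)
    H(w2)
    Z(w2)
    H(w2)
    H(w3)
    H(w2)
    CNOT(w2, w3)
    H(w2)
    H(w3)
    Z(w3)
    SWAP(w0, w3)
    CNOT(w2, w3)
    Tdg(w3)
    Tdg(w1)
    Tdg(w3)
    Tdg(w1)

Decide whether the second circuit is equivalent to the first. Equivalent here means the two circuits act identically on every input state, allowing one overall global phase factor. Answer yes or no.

No: there is an input state on which the two circuits produce genuinely different outputs (not merely differing by a phase).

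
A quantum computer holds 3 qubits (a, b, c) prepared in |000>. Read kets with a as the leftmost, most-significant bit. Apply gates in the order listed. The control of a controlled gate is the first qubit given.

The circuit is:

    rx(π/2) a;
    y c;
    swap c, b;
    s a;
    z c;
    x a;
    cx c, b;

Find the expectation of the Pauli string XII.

The observable XII averages to 1.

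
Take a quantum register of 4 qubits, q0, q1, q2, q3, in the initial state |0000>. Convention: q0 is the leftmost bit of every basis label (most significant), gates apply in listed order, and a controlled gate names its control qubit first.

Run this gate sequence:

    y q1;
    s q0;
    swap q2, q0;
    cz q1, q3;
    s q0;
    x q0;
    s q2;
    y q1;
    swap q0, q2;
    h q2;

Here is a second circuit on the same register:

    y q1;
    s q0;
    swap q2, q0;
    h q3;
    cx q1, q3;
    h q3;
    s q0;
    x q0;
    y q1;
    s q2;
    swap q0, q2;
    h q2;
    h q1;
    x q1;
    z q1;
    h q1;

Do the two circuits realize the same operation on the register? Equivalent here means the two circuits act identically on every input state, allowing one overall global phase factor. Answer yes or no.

No, they are not equivalent — no single phase factor reconciles the two unitaries.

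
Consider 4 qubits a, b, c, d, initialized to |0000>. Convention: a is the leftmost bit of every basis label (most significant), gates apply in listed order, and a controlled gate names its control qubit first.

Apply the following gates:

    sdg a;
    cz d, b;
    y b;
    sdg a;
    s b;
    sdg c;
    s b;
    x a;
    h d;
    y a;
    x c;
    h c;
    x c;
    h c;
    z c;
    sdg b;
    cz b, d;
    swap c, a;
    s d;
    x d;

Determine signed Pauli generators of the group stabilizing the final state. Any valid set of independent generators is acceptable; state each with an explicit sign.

The stabilizer group can be generated by +IIIY, -ZIII, -IZII, +IIZI, among other valid generating sets. Key observation: gates 12-15 undo each other exactly, leaving only the rest of the circuit to track.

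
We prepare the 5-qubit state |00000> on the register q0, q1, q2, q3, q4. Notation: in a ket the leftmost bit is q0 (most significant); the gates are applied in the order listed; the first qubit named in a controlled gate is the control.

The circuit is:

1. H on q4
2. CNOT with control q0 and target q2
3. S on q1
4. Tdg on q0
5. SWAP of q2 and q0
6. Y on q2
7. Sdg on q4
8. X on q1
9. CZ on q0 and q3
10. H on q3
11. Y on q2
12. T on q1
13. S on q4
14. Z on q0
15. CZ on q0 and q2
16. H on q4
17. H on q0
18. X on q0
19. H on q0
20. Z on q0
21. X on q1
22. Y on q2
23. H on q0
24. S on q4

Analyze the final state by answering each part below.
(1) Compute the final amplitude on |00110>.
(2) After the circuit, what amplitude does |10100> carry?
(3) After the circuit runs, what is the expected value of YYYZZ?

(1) |00110> carries amplitude exp(3*I*pi/4)/2 in the final state. Key observation: gates 17-20 undo each other exactly, leaving only the rest of the circuit to track.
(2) |10100> carries amplitude exp(3*I*pi/4)/2 in the final state.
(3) The observable YYYZZ averages to 0.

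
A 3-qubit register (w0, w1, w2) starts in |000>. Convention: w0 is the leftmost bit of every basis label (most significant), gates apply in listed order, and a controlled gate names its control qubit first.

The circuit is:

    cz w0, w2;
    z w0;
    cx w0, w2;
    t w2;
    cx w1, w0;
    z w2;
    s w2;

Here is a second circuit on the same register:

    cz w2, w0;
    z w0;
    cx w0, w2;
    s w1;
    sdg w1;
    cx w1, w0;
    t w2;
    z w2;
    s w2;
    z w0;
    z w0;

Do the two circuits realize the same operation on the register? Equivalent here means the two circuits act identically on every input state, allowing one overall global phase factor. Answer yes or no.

Yes — the two circuits implement the same unitary up to a global phase.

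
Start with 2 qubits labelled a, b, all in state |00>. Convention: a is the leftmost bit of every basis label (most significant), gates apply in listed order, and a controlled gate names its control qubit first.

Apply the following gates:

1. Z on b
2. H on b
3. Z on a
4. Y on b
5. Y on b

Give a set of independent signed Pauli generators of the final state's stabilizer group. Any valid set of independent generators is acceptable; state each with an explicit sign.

One valid set of independent stabilizer generators is +IX, +ZI (any independent generating set of the same group is equally correct).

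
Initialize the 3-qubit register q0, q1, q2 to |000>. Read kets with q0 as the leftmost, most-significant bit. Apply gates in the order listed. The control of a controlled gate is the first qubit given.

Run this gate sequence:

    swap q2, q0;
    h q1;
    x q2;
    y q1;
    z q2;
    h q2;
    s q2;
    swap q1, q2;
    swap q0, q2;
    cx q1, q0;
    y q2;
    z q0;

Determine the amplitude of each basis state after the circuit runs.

After the circuit, the state carries amplitude 0 on |000>, -1/2 on |001>, 0 on |010>, -I/2 on |011>, 0 on |100>, -1/2 on |101>, 0 on |110>, -I/2 on |111>.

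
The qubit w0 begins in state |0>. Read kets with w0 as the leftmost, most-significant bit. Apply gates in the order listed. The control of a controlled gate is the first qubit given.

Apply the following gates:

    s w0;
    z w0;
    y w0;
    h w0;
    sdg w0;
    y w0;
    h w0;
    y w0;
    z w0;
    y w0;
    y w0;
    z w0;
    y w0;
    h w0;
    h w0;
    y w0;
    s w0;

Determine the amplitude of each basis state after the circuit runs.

The resulting statevector has amplitude 1/2 - I/2 on |0>, 1/2 - I/2 on |1>.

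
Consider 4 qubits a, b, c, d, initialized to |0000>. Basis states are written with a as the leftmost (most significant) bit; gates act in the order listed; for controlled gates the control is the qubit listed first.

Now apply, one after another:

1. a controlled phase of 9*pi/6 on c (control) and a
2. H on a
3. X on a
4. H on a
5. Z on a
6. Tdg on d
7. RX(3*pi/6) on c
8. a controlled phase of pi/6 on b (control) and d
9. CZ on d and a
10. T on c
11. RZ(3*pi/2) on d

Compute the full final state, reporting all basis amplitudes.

The final amplitudes are -sqrt(2)*exp(I*pi/4)/2 on |0000>, -sqrt(2)/2 on |0010>, and 0 on every other basis state. Key observation: steps 2-5 multiply out to the identity, so the circuit reduces to the remaining gates.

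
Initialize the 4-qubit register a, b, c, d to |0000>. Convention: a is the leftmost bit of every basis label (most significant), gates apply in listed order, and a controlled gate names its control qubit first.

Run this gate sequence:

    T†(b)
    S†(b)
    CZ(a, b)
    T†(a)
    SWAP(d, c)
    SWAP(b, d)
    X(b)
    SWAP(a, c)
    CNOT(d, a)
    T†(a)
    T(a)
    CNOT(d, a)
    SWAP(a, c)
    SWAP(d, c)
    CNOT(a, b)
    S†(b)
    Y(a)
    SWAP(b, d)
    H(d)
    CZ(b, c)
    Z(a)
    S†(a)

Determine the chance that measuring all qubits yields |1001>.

A full measurement returns |1001> with probability 1/2. Key observation: the block from step 8 through step 13 cancels to the identity and can be dropped.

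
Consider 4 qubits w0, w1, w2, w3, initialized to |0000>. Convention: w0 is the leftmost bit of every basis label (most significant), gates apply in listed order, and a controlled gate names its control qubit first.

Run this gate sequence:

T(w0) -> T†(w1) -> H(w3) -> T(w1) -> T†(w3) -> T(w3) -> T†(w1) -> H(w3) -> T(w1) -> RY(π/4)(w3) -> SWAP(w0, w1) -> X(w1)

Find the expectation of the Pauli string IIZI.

The expectation value of IIZI is 1. Key observation: the block from step 2 through step 9 cancels to the identity and can be dropped.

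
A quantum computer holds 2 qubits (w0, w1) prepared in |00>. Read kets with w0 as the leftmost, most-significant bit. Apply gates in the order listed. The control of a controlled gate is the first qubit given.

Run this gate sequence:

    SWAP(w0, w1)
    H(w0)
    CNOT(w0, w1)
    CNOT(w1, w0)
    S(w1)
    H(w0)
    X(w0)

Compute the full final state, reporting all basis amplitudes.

The final amplitudes are 1/2 on |00>, I/2 on |01>, 1/2 on |10>, I/2 on |11>.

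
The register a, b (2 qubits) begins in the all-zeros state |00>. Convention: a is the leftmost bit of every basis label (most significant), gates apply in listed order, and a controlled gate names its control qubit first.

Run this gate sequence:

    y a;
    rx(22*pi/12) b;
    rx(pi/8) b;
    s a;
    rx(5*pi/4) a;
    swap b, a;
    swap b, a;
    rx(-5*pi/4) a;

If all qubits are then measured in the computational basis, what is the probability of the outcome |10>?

Outcome |10> occurs with probability sqrt(2 - sqrt(2))/8 + sqrt(3*sqrt(2) + 6)/8 + 1/2. Key observation: the block from step 5 through step 8 cancels to the identity and can be dropped.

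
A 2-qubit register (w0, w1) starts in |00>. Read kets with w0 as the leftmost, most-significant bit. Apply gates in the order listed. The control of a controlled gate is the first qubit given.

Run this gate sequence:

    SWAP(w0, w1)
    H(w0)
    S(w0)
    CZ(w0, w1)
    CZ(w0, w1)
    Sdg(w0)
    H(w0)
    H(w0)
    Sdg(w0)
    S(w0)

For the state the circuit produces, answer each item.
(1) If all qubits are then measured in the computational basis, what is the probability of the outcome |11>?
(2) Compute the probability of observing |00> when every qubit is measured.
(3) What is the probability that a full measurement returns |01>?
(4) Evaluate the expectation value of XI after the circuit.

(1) The probability of measuring |11> is 0.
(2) A full measurement returns |00> with probability 1/2.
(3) Outcome |01> occurs with probability 0.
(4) In the final state, XI has expectation 1.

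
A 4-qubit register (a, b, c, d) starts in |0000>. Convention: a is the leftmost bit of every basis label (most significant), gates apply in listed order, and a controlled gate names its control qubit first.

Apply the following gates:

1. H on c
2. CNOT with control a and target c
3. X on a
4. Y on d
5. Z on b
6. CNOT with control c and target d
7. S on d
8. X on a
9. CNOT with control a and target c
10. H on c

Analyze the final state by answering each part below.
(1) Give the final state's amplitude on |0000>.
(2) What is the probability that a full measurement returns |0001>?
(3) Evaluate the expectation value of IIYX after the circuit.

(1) The amplitude on |0000> is I/2.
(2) Outcome |0001> occurs with probability 1/4.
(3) In the final state, IIYX has expectation 1.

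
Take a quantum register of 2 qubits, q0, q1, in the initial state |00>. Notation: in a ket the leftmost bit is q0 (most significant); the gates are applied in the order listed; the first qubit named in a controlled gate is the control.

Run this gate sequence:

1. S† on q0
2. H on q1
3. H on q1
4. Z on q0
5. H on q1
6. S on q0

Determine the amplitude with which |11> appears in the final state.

The amplitude on |11> is 0.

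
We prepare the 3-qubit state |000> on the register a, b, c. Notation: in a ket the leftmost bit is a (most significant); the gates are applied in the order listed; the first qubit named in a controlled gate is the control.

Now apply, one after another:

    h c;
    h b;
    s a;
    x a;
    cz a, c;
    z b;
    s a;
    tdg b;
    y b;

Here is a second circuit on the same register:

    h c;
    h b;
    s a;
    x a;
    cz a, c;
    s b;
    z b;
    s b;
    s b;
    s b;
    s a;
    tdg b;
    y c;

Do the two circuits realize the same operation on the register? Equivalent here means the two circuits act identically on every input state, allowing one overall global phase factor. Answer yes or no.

No: there is an input state on which the two circuits produce genuinely different outputs (not merely differing by a phase).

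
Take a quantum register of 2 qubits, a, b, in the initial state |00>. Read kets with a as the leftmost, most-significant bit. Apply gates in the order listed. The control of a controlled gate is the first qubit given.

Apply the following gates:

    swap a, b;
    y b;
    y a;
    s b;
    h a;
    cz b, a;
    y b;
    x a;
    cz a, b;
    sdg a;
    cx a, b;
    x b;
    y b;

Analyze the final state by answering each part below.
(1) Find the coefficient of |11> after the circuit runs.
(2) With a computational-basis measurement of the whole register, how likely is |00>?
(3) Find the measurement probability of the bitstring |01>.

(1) The amplitude on |11> is -sqrt(2)/2.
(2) Outcome |00> occurs with probability 1/2.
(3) The probability of measuring |01> is 0.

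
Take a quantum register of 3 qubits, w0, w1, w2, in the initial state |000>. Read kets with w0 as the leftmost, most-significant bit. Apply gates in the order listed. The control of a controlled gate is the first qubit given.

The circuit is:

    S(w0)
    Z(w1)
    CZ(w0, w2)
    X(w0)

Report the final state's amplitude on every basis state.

The resulting statevector has amplitude 1 on |100>, and 0 on every other basis state.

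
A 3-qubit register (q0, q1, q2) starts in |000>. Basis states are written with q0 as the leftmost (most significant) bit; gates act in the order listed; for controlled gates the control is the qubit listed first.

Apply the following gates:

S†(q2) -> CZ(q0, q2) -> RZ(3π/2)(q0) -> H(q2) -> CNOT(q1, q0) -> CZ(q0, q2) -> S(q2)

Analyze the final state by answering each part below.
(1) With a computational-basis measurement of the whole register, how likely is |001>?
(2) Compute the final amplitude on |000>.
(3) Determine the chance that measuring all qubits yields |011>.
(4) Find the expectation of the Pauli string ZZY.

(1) The probability of measuring |001> is 1/2.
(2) The amplitude on |000> is -sqrt(2)*exp(I*pi/4)/2.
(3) A full measurement returns |011> with probability 0.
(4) In the final state, ZZY has expectation 1.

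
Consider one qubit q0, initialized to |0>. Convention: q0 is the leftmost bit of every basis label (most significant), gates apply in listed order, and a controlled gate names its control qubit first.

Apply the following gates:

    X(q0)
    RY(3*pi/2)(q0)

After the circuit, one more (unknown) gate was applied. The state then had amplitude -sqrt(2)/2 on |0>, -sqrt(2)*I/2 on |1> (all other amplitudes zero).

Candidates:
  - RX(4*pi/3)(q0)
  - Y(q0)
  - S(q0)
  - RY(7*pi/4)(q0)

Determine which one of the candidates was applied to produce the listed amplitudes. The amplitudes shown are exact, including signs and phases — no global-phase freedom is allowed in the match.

It was S(q0) that produced the state shown.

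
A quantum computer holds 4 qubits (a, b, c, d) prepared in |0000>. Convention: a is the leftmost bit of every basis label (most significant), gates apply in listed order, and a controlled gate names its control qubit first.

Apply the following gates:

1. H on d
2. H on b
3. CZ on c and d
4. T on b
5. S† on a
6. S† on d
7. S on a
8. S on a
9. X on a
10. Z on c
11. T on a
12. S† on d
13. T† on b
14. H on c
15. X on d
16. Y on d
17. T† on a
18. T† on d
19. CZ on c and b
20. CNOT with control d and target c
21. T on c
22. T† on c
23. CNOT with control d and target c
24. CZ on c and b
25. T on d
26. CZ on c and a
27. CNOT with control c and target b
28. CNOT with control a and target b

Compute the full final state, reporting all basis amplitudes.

After the circuit, the state carries amplitude 0 on |0000>, 0 on |0001>, 0 on |0010>, 0 on |0011>, 0 on |0100>, 0 on |0101>, 0 on |0110>, 0 on |0111>, -sqrt(2)*I/4 on |1000>, -sqrt(2)*I/4 on |1001>, sqrt(2)*I/4 on |1010>, sqrt(2)*I/4 on |1011>, -sqrt(2)*I/4 on |1100>, -sqrt(2)*I/4 on |1101>, sqrt(2)*I/4 on |1110>, sqrt(2)*I/4 on |1111>. Key observation: steps 18-25 multiply out to the identity, so the circuit reduces to the remaining gates.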